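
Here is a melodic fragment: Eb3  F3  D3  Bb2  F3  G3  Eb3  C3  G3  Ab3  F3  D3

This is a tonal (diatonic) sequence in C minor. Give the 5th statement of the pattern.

Unit = 4 notes; the statements start on Eb3, F3, G3, moving up a 2nd each time.
Carrying on: Ab3 → Bb3.
So cell 5 is Bb3 C4 Ab3 F3.

Bb3 C4 Ab3 F3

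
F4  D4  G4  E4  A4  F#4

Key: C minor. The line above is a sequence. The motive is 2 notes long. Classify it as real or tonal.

Each cell has the same semitone pattern (-3,) — intervals are preserved exactly.
And E4 lies outside C minor, so the sequence is real rather than tonal.

real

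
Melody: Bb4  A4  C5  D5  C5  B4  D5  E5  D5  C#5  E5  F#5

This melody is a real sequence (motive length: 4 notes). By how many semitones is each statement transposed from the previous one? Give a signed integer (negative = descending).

2

With a 4-note motive the entries are Bb4, C5, D5, each up a 2nd from the previous.
Bb4 to C5 spans +2 semitones.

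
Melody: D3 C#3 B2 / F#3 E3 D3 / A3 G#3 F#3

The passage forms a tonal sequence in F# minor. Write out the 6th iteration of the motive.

G#4 F#4 E4

Taking 3-note groups, the heads are D3, F#3, A3: the pattern moves up a 3rd.
Continuing the starts: C#4 → E4 → G#4.
So cell 6 is G#4 F#4 E4.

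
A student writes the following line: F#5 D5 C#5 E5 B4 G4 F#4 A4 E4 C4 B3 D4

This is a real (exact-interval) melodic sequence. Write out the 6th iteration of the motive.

With a 4-note motive the entries are F#5, B4, E4, each down a 5th from the previous.
Extending down a 5th: A3 → D3 → G2.
Statement 6 starts on G2 and keeps the same exact contour: G2 Eb2 D2 F2.

G2 Eb2 D2 F2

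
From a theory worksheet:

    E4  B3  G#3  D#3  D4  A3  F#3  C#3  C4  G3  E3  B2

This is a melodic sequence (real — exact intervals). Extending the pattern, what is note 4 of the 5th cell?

With 4-note cells, note 4 of each statement runs D#3, C#3, B2.
Carrying that down a 2nd forward: A2 → G2.

G2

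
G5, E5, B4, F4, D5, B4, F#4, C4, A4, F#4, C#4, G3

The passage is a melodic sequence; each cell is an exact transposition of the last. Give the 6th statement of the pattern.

F#3 D#3 A#2 E2

The 4-note cells begin on G5, D5, A4 — each down a 4th from the last.
Carrying on: E4 → B3 → F#3.
Statement 6 starts on F#3 and keeps the same exact contour: F#3 D#3 A#2 E2.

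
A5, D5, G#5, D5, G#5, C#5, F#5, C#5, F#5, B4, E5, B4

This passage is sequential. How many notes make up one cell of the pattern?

4

There are 12 notes; a 4-note unit gives 3 cells:
A5 D5 G#5 D5 | G#5 C#5 F#5 C#5 | F#5 B4 E5 B4
Each cell is the previous one down a 2nd — so the unit is 4 notes.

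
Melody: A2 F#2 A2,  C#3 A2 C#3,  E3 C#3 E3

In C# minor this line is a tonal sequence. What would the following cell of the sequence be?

With a 3-note motive the entries are A2, C#3, E3, each up a 3rd from the previous.
So cell 4 is G#3 E3 G#3.

G#3 E3 G#3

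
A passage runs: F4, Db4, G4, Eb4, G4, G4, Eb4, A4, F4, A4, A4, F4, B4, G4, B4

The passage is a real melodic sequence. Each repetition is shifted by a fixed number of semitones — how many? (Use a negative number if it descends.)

The 5-note cells begin on F4, G4, A4 — each up a 2nd from the last.
F4→G4 is 67 − 65 = 2 semitones.

2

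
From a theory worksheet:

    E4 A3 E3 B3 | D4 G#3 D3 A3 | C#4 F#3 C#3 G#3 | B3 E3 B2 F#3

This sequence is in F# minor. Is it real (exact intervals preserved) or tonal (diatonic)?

Every note is diatonic to F# minor.
Cell 1 has -7 semitones from note 1 to 2, but cell 2 has -6 — the interval quality changes while the contour stays the same, which is the hallmark of a tonal sequence.

tonal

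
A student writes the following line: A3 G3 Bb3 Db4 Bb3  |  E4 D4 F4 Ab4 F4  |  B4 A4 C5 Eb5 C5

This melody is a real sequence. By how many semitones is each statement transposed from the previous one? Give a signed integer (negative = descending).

Unit = 5 notes; the statements start on A3, E4, B4, moving up a 5th each time.
Counting half-steps from A3 to E4: 7.

7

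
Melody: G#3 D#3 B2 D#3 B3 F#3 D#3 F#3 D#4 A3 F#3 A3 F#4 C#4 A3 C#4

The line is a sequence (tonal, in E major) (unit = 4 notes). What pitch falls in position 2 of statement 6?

G#4

With 4-note cells, note 2 of each statement runs D#3, F#3, A3, C#4.
Carrying that up a 3rd forward: E4 → G#4.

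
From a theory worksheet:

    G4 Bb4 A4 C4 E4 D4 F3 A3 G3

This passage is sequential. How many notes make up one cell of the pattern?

3

There are 9 notes; a 3-note unit gives 3 cells:
G4 Bb4 A4 | C4 E4 D4 | F3 A3 G3
Each cell is the previous one down a 5th — so the unit is 3 notes.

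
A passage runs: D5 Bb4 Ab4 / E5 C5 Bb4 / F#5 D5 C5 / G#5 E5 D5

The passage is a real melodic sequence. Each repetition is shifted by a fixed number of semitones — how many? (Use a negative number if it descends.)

The 3-note cells begin on D5, E5, F#5, G#5 — each up a 2nd from the last.
Counting half-steps from D5 to E5: 2.

2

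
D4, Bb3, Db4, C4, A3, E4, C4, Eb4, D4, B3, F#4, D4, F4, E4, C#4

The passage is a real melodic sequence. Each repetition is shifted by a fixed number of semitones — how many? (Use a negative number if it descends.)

The 5-note cells begin on D4, E4, F#4 — each up a 2nd from the last.
D4 to E4 spans +2 semitones.

2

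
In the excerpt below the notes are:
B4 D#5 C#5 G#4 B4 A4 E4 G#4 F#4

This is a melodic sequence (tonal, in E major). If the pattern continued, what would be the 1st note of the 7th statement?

Grouping in 3s, the 1st note of each cell is B4, G#4, E4.
Extending down a 3rd: C#4 → A3 → F#3 → D#3.

D#3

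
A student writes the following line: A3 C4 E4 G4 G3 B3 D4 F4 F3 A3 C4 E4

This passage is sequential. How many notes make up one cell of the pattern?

There are 12 notes; a 4-note unit gives 3 cells:
A3 C4 E4 G4 | G3 B3 D4 F4 | F3 A3 C4 E4
Every group is a transposition down a 2nd of the one before; no shorter unit works.

4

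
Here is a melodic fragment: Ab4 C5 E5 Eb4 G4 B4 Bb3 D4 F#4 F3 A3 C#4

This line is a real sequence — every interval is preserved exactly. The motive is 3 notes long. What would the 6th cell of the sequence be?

The 3-note cells begin on Ab4, Eb4, Bb3, F3 — each down a 4th from the last.
Continuing the starts: C3 → G2.
So cell 6 is G2 B2 D#3.

G2 B2 D#3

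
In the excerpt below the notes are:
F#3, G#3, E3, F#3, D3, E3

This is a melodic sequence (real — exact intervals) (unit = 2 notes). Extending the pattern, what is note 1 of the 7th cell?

Grouping in 2s, the 1st note of each cell is F#3, E3, D3.
Carrying that down a 2nd forward: C3 → Bb2 → Ab2 → Gb2.

Gb2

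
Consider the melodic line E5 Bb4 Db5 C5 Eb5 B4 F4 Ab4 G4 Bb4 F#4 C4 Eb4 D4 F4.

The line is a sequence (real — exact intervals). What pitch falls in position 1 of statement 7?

A#2

The unit is 5 notes. Position-1 pitches of the 3 shown cells: E5, B4, F#4.
Each moves down a 4th. Continuing: C#4 → G#3 → D#3 → A#2.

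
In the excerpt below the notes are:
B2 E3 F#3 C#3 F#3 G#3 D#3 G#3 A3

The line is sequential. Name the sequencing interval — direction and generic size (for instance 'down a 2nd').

up a 2nd

Unit = 3 notes; the statements start on B2, C#3, D#3, moving up a 2nd each time.
B2 to C#3 is up a 2nd.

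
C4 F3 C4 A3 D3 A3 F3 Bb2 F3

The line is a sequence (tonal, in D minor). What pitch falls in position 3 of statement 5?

Bb2

Grouping in 3s, the 3rd note of each cell is C4, A3, F3.
Extending down a 3rd: D3 → Bb2.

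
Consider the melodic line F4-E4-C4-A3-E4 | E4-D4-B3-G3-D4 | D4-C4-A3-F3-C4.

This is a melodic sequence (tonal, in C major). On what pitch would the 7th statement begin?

G3

With a 5-note motive the entries are F4, E4, D4, each down a 2nd from the previous.
Extending the heads down a 2nd: C4 → B3 → A3 → G3.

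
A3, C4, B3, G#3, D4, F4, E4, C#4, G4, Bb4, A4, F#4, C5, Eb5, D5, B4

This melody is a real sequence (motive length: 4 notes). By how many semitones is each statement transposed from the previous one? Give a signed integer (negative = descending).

Unit = 4 notes; the statements start on A3, D4, G4, C5, moving up a 4th each time.
Counting half-steps from A3 to D4: 5.

5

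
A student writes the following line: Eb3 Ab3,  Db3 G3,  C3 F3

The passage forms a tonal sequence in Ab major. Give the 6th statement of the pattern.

G2 C3

Taking 2-note groups, the heads are Eb3, Db3, C3: the pattern moves down a 2nd.
Carrying on: Bb2 → Ab2 → G2.
So cell 6 is G2 C3.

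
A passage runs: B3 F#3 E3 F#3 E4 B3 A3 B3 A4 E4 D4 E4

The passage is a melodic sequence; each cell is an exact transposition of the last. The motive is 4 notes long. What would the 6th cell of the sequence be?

C6 G5 F5 G5

Taking 4-note groups, the heads are B3, E4, A4: the pattern moves up a 4th.
Carrying on: D5 → G5 → C6.
Statement 6 starts on C6 and keeps the same exact contour: C6 G5 F5 G5.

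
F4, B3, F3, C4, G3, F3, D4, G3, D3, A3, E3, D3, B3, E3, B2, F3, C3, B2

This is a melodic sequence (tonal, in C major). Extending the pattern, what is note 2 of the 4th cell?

The unit is 6 notes. Position-2 pitches of the 3 shown cells: B3, G3, E3.
From E3, down a 3rd gives C3.

C3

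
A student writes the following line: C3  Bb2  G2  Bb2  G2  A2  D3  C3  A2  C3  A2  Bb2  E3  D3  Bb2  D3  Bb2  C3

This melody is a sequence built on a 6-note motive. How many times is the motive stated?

3

18 notes in groups of 6 gives 18/6 = 3 statements.
Starts: C3, D3, E3 — each up a 2nd.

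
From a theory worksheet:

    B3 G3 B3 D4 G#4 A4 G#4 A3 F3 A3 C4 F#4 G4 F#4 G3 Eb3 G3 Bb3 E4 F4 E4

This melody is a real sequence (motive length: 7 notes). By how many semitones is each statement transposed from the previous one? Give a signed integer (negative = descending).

-2

With a 7-note motive the entries are B3, A3, G3, each down a 2nd from the previous.
Counting half-steps from B3 to A3: -2.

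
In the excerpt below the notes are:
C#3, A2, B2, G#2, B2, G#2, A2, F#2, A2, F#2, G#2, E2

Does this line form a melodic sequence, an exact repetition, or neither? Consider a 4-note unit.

sequence

Each 4-note cell is the previous one transposed down a 2nd.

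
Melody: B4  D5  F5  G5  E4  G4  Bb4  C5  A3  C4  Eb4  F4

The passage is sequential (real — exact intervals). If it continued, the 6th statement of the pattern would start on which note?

Taking 4-note groups, the heads are B4, E4, A3: the pattern moves down a 5th.
Continuing: D3 → G2 → C2. Statement 6 starts on C2.

C2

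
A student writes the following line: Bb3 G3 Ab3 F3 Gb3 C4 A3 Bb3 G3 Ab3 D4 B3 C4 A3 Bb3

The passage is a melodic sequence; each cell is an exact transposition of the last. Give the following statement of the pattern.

E4 C#4 D4 B3 C4

Taking 5-note groups, the heads are Bb3, C4, D4: the pattern moves up a 2nd.
Statement 4 starts on E4 and keeps the same exact contour: E4 C#4 D4 B3 C4.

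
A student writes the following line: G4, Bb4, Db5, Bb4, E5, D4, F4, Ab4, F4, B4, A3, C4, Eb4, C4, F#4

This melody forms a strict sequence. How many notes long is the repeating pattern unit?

15 notes total. Splitting into 3 groups of 5:
G4 Bb4 Db5 Bb4 E5 | D4 F4 Ab4 F4 B4 | A3 C4 Eb4 C4 F#4
Each cell is the previous one down a 4th — so the unit is 5 notes.

5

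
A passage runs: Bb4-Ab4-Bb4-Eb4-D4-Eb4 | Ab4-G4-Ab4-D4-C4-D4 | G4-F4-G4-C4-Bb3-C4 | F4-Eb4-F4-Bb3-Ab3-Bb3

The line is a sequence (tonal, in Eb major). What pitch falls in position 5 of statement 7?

With 6-note cells, note 5 of each statement runs D4, C4, Bb3, Ab3.
Carrying that down a 2nd forward: G3 → F3 → Eb3.

Eb3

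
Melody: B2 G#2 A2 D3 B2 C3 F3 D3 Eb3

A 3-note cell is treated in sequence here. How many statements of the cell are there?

9 notes in groups of 3 gives 9/3 = 3 statements.
Starts: B2, D3, F3 — each up a 3rd.

3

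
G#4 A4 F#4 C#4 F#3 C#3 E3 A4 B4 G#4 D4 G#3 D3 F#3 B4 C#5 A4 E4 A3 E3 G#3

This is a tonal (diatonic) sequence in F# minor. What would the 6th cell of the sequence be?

Unit = 7 notes; the statements start on G#4, A4, B4, moving up a 2nd each time.
Extending up a 2nd: C#5 → D5 → E5.
So cell 6 is E5 F#5 D5 A4 D4 A3 C#4.

E5 F#5 D5 A4 D4 A3 C#4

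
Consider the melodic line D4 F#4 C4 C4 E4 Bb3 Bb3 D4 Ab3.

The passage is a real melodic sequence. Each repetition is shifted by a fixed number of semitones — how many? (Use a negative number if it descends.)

-2

With a 3-note motive the entries are D4, C4, Bb3, each down a 2nd from the previous.
D4→C4 is 60 − 62 = -2 semitones.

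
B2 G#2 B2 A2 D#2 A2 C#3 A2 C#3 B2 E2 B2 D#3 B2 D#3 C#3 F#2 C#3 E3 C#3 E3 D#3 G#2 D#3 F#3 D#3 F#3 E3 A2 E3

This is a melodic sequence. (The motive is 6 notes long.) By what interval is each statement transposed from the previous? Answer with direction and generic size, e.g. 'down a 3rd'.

up a 2nd

Taking 6-note groups, the heads are B2, C#3, D#3, E3, F#3: the pattern moves up a 2nd.
From B2 to C#3: up a 2nd.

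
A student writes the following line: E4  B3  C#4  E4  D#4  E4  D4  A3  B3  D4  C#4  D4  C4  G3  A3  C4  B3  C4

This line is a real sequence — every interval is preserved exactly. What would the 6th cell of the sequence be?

Gb3 Db3 Eb3 Gb3 F3 Gb3

Unit = 6 notes; the statements start on E4, D4, C4, moving down a 2nd each time.
Continuing the starts: Bb3 → Ab3 → Gb3.
Statement 6 starts on Gb3 and keeps the same exact contour: Gb3 Db3 Eb3 Gb3 F3 Gb3.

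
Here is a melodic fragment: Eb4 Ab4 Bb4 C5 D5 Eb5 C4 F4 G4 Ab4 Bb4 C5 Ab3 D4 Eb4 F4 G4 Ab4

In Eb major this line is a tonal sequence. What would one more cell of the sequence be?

The 6-note cells begin on Eb4, C4, Ab3 — each down a 3rd from the last.
So cell 4 is F3 Bb3 C4 D4 Eb4 F4.

F3 Bb3 C4 D4 Eb4 F4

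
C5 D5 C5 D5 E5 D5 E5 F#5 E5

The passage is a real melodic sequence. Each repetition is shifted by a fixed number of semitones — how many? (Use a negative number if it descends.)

2

Unit = 3 notes; the statements start on C5, D5, E5, moving up a 2nd each time.
C5→D5 is 74 − 72 = 2 semitones.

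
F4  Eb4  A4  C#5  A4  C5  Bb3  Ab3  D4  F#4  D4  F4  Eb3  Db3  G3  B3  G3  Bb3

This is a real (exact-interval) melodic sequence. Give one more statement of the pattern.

Ab2 Gb2 C3 E3 C3 Eb3

Taking 6-note groups, the heads are F4, Bb3, Eb3: the pattern moves down a 5th.
So cell 4 is Ab2 Gb2 C3 E3 C3 Eb3.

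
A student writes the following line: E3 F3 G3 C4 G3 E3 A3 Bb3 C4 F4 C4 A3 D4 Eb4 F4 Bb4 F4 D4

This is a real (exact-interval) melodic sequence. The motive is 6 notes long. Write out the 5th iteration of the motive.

Taking 6-note groups, the heads are E3, A3, D4: the pattern moves up a 4th.
Carrying on: G4 → C5.
Statement 5 starts on C5 and keeps the same exact contour: C5 Db5 Eb5 Ab5 Eb5 C5.

C5 Db5 Eb5 Ab5 Eb5 C5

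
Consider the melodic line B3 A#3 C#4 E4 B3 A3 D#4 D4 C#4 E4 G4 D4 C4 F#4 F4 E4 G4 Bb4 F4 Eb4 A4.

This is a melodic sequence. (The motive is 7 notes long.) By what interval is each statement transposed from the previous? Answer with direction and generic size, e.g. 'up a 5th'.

With a 7-note motive the entries are B3, D4, F4, each up a 3rd from the previous.
From B3 to D4: up a 3rd.

up a 3rd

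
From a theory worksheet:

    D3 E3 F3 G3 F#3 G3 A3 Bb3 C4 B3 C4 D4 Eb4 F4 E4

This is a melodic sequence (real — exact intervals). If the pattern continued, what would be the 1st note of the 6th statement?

With 5-note cells, note 1 of each statement runs D3, G3, C4.
Each moves up a 4th. Continuing: F4 → Bb4 → Eb5.

Eb5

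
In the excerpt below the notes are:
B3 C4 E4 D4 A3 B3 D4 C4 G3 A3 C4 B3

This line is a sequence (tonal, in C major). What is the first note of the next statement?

F3

The 4-note cells begin on B3, A3, G3 — each down a 2nd from the last.
One more step down a 2nd gives F3.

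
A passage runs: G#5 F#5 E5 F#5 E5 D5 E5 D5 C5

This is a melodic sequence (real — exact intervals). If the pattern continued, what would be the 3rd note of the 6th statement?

Gb4

The unit is 3 notes. Position-3 pitches of the 3 shown cells: E5, D5, C5.
Extending down a 2nd: Bb4 → Ab4 → Gb4.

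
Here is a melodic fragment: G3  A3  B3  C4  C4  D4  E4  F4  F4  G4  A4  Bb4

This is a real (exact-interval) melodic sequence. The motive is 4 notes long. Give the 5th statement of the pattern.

Eb5 F5 G5 Ab5

The 4-note cells begin on G3, C4, F4 — each up a 4th from the last.
Carrying on: Bb4 → Eb5.
So cell 5 is Eb5 F5 G5 Ab5.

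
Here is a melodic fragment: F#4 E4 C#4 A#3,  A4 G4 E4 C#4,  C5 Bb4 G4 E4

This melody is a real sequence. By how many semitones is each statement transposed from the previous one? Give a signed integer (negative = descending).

The 4-note cells begin on F#4, A4, C5 — each up a 3rd from the last.
F#4 to A4 spans +3 semitones.

3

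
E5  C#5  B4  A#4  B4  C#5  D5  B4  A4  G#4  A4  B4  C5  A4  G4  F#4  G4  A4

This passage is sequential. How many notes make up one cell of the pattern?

Try groups of 6 (3 cells in 18 notes):
E5 C#5 B4 A#4 B4 C#5 | D5 B4 A4 G#4 A4 B4 | C5 A4 G4 F#4 G4 A4
Every group is a transposition down a 2nd of the one before; no shorter unit works.

6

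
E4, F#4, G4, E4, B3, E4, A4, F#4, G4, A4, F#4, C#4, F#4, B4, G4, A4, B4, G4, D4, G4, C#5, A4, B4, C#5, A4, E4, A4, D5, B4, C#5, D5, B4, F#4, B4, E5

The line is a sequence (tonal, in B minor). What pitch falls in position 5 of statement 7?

With 7-note cells, note 5 of each statement runs B3, C#4, D4, E4, F#4.
Extending up a 2nd: G4 → A4.

A4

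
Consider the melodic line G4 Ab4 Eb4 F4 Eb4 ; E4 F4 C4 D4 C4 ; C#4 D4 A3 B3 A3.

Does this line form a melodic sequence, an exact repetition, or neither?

Each 5-note cell is the previous one transposed down a 3rd.

sequence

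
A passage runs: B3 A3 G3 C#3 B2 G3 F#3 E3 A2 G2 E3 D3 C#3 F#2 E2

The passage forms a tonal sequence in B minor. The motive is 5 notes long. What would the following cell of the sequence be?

C#3 B2 A2 D2 C#2

Taking 5-note groups, the heads are B3, G3, E3: the pattern moves down a 3rd.
So cell 4 is C#3 B2 A2 D2 C#2.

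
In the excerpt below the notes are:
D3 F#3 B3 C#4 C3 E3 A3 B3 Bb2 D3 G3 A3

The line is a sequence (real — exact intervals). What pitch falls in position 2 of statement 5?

Grouping in 4s, the 2nd note of each cell is F#3, E3, D3.
Carrying that down a 2nd forward: C3 → Bb2.

Bb2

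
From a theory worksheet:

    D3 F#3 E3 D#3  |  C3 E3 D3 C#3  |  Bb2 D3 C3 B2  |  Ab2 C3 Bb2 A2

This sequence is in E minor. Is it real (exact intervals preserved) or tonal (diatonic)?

real

Each cell has the same semitone pattern (4, -2, -1) — intervals are preserved exactly.
And D#3 lies outside E minor, so the sequence is real rather than tonal.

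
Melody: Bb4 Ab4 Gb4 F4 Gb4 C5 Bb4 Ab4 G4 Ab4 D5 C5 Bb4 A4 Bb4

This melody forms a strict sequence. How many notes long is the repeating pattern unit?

5

There are 15 notes; a 5-note unit gives 3 cells:
Bb4 Ab4 Gb4 F4 Gb4 | C5 Bb4 Ab4 G4 Ab4 | D5 C5 Bb4 A4 Bb4
Every group is a transposition up a 2nd of the one before; no shorter unit works.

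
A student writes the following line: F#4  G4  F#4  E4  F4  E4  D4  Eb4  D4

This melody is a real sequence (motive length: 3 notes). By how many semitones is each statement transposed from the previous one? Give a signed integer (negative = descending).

-2

Unit = 3 notes; the statements start on F#4, E4, D4, moving down a 2nd each time.
F#4→E4 is 64 − 66 = -2 semitones.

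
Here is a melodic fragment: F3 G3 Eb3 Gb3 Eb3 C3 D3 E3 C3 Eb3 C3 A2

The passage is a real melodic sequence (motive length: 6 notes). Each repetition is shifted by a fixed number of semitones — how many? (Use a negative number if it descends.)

-3

Taking 6-note groups, the heads are F3, D3: the pattern moves down a 3rd.
F3 to D3 spans -3 semitones.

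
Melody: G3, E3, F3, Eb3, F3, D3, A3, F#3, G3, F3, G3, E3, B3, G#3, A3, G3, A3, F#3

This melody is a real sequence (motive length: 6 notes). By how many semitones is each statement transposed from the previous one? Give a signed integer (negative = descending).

With a 6-note motive the entries are G3, A3, B3, each up a 2nd from the previous.
Counting half-steps from G3 to A3: 2.

2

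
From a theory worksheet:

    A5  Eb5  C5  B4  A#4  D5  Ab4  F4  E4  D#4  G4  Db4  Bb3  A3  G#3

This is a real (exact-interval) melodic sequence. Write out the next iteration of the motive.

C4 Gb3 Eb3 D3 C#3

With a 5-note motive the entries are A5, D5, G4, each down a 5th from the previous.
So cell 4 is C4 Gb3 Eb3 D3 C#3.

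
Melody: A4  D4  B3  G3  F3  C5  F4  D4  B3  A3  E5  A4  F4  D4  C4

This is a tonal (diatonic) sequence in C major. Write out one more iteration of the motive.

G5 C5 A4 F4 E4

With a 5-note motive the entries are A4, C5, E5, each up a 3rd from the previous.
So cell 4 is G5 C5 A4 F4 E4.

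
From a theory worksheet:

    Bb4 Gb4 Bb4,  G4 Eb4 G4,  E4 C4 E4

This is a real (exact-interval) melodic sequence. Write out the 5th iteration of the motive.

A#3 F#3 A#3

Unit = 3 notes; the statements start on Bb4, G4, E4, moving down a 3rd each time.
Continuing the starts: C#4 → A#3.
So cell 5 is A#3 F#3 A#3.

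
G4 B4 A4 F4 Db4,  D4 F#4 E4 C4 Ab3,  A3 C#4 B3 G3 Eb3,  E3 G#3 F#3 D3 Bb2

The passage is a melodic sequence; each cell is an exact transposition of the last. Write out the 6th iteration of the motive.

F#2 A#2 G#2 E2 C2

Unit = 5 notes; the statements start on G4, D4, A3, E3, moving down a 4th each time.
Continuing the starts: B2 → F#2.
From F#2 the exact shape gives F#2 A#2 G#2 E2 C2.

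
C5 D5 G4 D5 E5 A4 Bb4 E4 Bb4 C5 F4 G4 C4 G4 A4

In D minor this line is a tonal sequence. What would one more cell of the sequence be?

D4 E4 A3 E4 F4

Taking 5-note groups, the heads are C5, A4, F4: the pattern moves down a 3rd.
Statement 4 starts on D4 and keeps the same diatonic contour: D4 E4 A3 E4 F4.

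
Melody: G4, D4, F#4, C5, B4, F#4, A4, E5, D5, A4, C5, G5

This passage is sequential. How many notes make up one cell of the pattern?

4

There are 12 notes; a 4-note unit gives 3 cells:
G4 D4 F#4 C5 | B4 F#4 A4 E5 | D5 A4 C5 G5
That's a consistent up a 3rd shift per cell, and no other grouping gives one.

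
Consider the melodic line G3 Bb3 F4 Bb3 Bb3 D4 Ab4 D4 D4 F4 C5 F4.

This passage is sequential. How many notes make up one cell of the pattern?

Try groups of 4 (3 cells in 12 notes):
G3 Bb3 F4 Bb3 | Bb3 D4 Ab4 D4 | D4 F4 C5 F4
That's a consistent up a 3rd shift per cell, and no other grouping gives one.

4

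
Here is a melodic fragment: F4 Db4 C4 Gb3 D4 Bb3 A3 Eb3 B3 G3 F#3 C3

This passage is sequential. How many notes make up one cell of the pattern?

4

There are 12 notes; a 4-note unit gives 3 cells:
F4 Db4 C4 Gb3 | D4 Bb3 A3 Eb3 | B3 G3 F#3 C3
Every group is a transposition down a 3rd of the one before; no shorter unit works.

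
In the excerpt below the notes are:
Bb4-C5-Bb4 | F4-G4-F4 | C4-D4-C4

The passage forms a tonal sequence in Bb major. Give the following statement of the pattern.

Taking 3-note groups, the heads are Bb4, F4, C4: the pattern moves down a 4th.
So cell 4 is G3 A3 G3.

G3 A3 G3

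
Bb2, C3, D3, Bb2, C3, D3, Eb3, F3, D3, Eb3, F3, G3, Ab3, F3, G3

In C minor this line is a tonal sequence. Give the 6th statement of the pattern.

Eb4 F4 G4 Eb4 F4

Taking 5-note groups, the heads are Bb2, D3, F3: the pattern moves up a 3rd.
Extending up a 3rd: Ab3 → C4 → Eb4.
So cell 6 is Eb4 F4 G4 Eb4 F4.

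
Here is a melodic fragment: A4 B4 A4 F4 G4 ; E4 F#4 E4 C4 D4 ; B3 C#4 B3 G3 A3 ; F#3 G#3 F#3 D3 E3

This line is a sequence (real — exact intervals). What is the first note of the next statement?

Unit = 5 notes; the statements start on A4, E4, B3, F#3, moving down a 4th each time.
The next head, down a 4th from F#3, is C#3.

C#3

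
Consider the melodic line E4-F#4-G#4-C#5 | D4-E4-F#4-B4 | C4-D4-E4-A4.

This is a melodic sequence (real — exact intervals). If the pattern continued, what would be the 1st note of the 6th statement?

Grouping in 4s, the 1st note of each cell is E4, D4, C4.
Extending down a 2nd: Bb3 → Ab3 → Gb3.

Gb3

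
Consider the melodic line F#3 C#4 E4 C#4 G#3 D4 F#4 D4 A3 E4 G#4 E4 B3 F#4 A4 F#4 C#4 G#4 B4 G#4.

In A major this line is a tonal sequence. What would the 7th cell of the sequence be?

With a 4-note motive the entries are F#3, G#3, A3, B3, C#4, each up a 2nd from the previous.
Extending up a 2nd: D4 → E4.
So cell 7 is E4 B4 D5 B4.

E4 B4 D5 B4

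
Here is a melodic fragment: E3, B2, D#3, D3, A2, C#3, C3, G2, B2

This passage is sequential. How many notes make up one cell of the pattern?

3

There are 9 notes; a 3-note unit gives 3 cells:
E3 B2 D#3 | D3 A2 C#3 | C3 G2 B2
Each cell is the previous one down a 2nd — so the unit is 3 notes.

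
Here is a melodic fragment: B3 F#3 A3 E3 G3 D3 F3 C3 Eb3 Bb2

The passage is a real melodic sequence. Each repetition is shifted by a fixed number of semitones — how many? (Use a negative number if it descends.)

With a 2-note motive the entries are B3, A3, G3, F3, Eb3, each down a 2nd from the previous.
B3 to A3 spans -2 semitones.

-2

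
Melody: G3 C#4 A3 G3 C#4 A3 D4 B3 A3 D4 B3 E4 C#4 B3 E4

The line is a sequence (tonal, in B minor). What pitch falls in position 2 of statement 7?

The unit is 5 notes. Position-2 pitches of the 3 shown cells: C#4, D4, E4.
Carrying that up a 2nd forward: F#4 → G4 → A4 → B4.

B4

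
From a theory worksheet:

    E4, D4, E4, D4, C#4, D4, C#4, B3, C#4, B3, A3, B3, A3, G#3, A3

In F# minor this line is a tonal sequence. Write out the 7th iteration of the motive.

Taking 3-note groups, the heads are E4, D4, C#4, B3, A3: the pattern moves down a 2nd.
Carrying on: G#3 → F#3.
From F#3 the diatonic shape gives F#3 E3 F#3.

F#3 E3 F#3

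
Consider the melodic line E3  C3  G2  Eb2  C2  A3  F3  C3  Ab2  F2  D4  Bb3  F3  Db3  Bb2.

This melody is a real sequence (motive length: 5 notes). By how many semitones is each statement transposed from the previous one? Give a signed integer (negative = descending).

5

Taking 5-note groups, the heads are E3, A3, D4: the pattern moves up a 4th.
E3→A3 is 57 − 52 = 5 semitones.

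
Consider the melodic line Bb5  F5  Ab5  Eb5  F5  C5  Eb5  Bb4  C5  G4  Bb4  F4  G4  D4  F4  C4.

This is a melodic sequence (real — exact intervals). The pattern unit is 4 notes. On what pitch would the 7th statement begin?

Unit = 4 notes; the statements start on Bb5, F5, C5, G4, moving down a 4th each time.
Continuing: D4 → A3 → E3. Statement 7 starts on E3.

E3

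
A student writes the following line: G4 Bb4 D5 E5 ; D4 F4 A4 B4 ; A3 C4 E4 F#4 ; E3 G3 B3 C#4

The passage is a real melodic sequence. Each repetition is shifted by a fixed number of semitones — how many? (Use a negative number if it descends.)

Taking 4-note groups, the heads are G4, D4, A3, E3: the pattern moves down a 4th.
G4 to D4 spans -5 semitones.

-5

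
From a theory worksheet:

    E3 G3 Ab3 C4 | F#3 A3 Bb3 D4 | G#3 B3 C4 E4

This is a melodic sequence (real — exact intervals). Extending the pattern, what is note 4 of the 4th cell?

F#4

With 4-note cells, note 4 of each statement runs C4, D4, E4.
From E4, up a 2nd gives F#4.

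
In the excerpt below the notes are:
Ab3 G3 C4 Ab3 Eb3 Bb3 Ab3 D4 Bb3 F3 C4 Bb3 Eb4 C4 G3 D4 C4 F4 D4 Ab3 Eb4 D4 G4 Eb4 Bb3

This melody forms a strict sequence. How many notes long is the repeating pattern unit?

25 notes total. Splitting into 5 groups of 5:
Ab3 G3 C4 Ab3 Eb3 | Bb3 Ab3 D4 Bb3 F3 | C4 Bb3 Eb4 C4 G3 | D4 C4 F4 D4 Ab3 | Eb4 D4 G4 Eb4 Bb3
Every group is a transposition up a 2nd of the one before; no shorter unit works.

5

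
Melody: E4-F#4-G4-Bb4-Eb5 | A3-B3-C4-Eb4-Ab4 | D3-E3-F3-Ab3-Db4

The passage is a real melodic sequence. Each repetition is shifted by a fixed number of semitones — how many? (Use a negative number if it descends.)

Unit = 5 notes; the statements start on E4, A3, D3, moving down a 5th each time.
E4 to A3 spans -7 semitones.

-7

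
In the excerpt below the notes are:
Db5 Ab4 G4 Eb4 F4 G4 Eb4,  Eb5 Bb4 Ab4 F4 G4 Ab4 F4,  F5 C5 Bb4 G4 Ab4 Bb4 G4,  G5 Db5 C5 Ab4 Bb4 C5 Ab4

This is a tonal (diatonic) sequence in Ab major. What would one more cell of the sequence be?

Ab5 Eb5 Db5 Bb4 C5 Db5 Bb4

Taking 7-note groups, the heads are Db5, Eb5, F5, G5: the pattern moves up a 2nd.
So cell 5 is Ab5 Eb5 Db5 Bb4 C5 Db5 Bb4.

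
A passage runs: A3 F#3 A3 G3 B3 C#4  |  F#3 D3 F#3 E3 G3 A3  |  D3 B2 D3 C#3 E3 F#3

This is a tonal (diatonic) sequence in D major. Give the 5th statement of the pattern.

Taking 6-note groups, the heads are A3, F#3, D3: the pattern moves down a 3rd.
Extending down a 3rd: B2 → G2.
From G2 the diatonic shape gives G2 E2 G2 F#2 A2 B2.

G2 E2 G2 F#2 A2 B2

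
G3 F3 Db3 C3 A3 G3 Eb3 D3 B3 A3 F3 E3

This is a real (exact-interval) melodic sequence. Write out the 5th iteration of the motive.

With a 4-note motive the entries are G3, A3, B3, each up a 2nd from the previous.
Continuing the starts: C#4 → D#4.
From D#4 the exact shape gives D#4 C#4 A3 G#3.

D#4 C#4 A3 G#3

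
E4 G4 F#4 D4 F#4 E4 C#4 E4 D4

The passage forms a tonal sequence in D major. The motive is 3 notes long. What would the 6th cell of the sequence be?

G3 B3 A3

With a 3-note motive the entries are E4, D4, C#4, each down a 2nd from the previous.
Extending down a 2nd: B3 → A3 → G3.
So cell 6 is G3 B3 A3.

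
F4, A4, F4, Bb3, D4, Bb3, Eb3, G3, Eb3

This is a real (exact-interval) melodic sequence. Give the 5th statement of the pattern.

Db2 F2 Db2

Unit = 3 notes; the statements start on F4, Bb3, Eb3, moving down a 5th each time.
Extending down a 5th: Ab2 → Db2.
From Db2 the exact shape gives Db2 F2 Db2.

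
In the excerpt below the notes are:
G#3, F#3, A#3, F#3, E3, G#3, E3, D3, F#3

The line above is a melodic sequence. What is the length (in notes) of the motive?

3

There are 9 notes; a 3-note unit gives 3 cells:
G#3 F#3 A#3 | F#3 E3 G#3 | E3 D3 F#3
Each cell is the previous one down a 2nd — so the unit is 3 notes.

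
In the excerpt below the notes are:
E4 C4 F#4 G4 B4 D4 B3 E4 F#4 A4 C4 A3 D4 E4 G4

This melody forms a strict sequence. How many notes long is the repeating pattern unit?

5

15 notes total. Splitting into 3 groups of 5:
E4 C4 F#4 G4 B4 | D4 B3 E4 F#4 A4 | C4 A3 D4 E4 G4
That's a consistent down a 2nd shift per cell, and no other grouping gives one.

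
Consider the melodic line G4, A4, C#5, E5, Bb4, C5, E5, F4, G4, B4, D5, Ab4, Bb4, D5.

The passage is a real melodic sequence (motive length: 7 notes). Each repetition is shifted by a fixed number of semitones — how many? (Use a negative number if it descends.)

-2

Taking 7-note groups, the heads are G4, F4: the pattern moves down a 2nd.
Counting half-steps from G4 to F4: -2.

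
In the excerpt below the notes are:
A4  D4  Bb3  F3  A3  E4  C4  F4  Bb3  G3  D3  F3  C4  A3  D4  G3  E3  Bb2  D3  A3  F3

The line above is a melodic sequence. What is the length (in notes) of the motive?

7

21 notes total. Splitting into 3 groups of 7:
A4 D4 Bb3 F3 A3 E4 C4 | F4 Bb3 G3 D3 F3 C4 A3 | D4 G3 E3 Bb2 D3 A3 F3
Each cell is the previous one down a 3rd — so the unit is 7 notes.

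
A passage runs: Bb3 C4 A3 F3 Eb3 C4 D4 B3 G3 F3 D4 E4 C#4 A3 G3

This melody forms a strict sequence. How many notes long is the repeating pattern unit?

15 notes total. Splitting into 3 groups of 5:
Bb3 C4 A3 F3 Eb3 | C4 D4 B3 G3 F3 | D4 E4 C#4 A3 G3
Every group is a transposition up a 2nd of the one before; no shorter unit works.

5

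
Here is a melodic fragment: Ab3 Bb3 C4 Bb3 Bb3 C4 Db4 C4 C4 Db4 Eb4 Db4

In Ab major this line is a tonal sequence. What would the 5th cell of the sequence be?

Eb4 F4 G4 F4

With a 4-note motive the entries are Ab3, Bb3, C4, each up a 2nd from the previous.
Continuing the starts: Db4 → Eb4.
So cell 5 is Eb4 F4 G4 F4.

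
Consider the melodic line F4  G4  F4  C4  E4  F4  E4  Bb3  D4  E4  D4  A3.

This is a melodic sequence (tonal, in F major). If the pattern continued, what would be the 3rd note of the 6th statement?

The unit is 4 notes. Position-3 pitches of the 3 shown cells: F4, E4, D4.
Extending down a 2nd: C4 → Bb3 → A3.

A3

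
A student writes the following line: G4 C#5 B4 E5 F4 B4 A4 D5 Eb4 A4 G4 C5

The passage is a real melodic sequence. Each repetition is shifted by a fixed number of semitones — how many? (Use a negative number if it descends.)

-2

Unit = 4 notes; the statements start on G4, F4, Eb4, moving down a 2nd each time.
G4→F4 is 65 − 67 = -2 semitones.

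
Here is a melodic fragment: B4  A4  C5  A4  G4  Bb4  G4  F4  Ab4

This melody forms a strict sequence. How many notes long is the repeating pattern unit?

There are 9 notes; a 3-note unit gives 3 cells:
B4 A4 C5 | A4 G4 Bb4 | G4 F4 Ab4
Each cell is the previous one down a 2nd — so the unit is 3 notes.

3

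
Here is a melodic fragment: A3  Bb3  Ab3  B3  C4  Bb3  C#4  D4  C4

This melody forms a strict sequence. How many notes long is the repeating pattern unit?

3

Try groups of 3 (3 cells in 9 notes):
A3 Bb3 Ab3 | B3 C4 Bb3 | C#4 D4 C4
That's a consistent up a 2nd shift per cell, and no other grouping gives one.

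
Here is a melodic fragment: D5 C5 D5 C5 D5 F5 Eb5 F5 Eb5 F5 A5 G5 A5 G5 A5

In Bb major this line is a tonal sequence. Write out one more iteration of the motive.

C6 Bb5 C6 Bb5 C6

With a 5-note motive the entries are D5, F5, A5, each up a 3rd from the previous.
So cell 4 is C6 Bb5 C6 Bb5 C6.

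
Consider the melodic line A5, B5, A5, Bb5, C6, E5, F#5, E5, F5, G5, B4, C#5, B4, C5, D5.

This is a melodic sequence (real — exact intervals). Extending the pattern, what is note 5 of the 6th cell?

With 5-note cells, note 5 of each statement runs C6, G5, D5.
Extending down a 4th: A4 → E4 → B3.

B3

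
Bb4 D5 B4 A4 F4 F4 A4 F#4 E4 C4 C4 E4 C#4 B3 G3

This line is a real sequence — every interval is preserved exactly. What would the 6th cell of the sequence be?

A2 C#3 A#2 G#2 E2

The 5-note cells begin on Bb4, F4, C4 — each down a 4th from the last.
Continuing the starts: G3 → D3 → A2.
Statement 6 starts on A2 and keeps the same exact contour: A2 C#3 A#2 G#2 E2.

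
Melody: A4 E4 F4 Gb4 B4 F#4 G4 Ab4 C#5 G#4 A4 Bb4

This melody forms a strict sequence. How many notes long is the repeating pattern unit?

12 notes total. Splitting into 3 groups of 4:
A4 E4 F4 Gb4 | B4 F#4 G4 Ab4 | C#5 G#4 A4 Bb4
Every group is a transposition up a 2nd of the one before; no shorter unit works.

4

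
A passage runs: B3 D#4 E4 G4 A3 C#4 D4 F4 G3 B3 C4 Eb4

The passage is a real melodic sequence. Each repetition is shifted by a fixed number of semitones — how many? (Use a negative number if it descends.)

Unit = 4 notes; the statements start on B3, A3, G3, moving down a 2nd each time.
B3→A3 is 57 − 59 = -2 semitones.

-2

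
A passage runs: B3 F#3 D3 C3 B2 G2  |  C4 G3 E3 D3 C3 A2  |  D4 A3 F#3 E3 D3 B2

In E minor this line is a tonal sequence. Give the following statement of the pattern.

The 6-note cells begin on B3, C4, D4 — each up a 2nd from the last.
Statement 4 starts on E4 and keeps the same diatonic contour: E4 B3 G3 F#3 E3 C3.

E4 B3 G3 F#3 E3 C3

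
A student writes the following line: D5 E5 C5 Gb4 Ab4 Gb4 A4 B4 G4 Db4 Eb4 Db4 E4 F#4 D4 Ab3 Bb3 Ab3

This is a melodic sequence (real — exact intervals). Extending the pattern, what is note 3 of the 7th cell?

With 6-note cells, note 3 of each statement runs C5, G4, D4.
Extending down a 4th: A3 → E3 → B2 → F#2.

F#2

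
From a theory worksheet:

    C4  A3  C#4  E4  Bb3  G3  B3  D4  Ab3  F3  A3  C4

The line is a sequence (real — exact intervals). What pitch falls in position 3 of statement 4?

G3

With 4-note cells, note 3 of each statement runs C#4, B3, A3.
From A3, down a 2nd gives G3.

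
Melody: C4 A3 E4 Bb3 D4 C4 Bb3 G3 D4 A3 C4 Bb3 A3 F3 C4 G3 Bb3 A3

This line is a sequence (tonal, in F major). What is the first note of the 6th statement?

E3

Unit = 6 notes; the statements start on C4, Bb3, A3, moving down a 2nd each time.
Continuing: G3 → F3 → E3. Statement 6 starts on E3.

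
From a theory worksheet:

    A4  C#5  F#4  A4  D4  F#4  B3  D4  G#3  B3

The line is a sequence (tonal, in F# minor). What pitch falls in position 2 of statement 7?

Grouping in 2s, the 2nd note of each cell is C#5, A4, F#4, D4, B3.
Extending down a 3rd: G#3 → E3.

E3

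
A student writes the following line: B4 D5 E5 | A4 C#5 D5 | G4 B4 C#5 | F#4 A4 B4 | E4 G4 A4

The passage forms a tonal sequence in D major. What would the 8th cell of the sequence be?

B3 D4 E4

Unit = 3 notes; the statements start on B4, A4, G4, F#4, E4, moving down a 2nd each time.
Extending down a 2nd: D4 → C#4 → B3.
From B3 the diatonic shape gives B3 D4 E4.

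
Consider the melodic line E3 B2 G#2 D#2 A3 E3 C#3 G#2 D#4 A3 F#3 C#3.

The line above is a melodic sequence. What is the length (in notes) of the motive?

There are 12 notes; a 4-note unit gives 3 cells:
E3 B2 G#2 D#2 | A3 E3 C#3 G#2 | D#4 A3 F#3 C#3
Every group is a transposition up a 4th of the one before; no shorter unit works.

4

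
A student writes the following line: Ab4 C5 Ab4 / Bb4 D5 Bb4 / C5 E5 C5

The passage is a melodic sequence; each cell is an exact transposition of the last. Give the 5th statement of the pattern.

E5 G#5 E5

The 3-note cells begin on Ab4, Bb4, C5 — each up a 2nd from the last.
Carrying on: D5 → E5.
From E5 the exact shape gives E5 G#5 E5.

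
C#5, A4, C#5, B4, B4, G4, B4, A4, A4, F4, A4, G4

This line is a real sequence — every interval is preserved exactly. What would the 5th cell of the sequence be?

F4 Db4 F4 Eb4

Unit = 4 notes; the statements start on C#5, B4, A4, moving down a 2nd each time.
Carrying on: G4 → F4.
From F4 the exact shape gives F4 Db4 F4 Eb4.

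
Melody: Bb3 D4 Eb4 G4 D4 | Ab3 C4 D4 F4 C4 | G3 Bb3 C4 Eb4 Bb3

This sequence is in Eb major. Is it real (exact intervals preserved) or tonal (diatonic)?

tonal

Every note is diatonic to Eb major.
Cell 1 has +1 semitones from note 2 to 3, but cell 2 has +2 — the interval quality changes while the contour stays the same, which is the hallmark of a tonal sequence.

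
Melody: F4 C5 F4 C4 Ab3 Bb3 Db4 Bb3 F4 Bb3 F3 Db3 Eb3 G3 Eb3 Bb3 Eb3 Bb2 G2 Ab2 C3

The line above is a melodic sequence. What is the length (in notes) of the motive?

21 notes total. Splitting into 3 groups of 7:
F4 C5 F4 C4 Ab3 Bb3 Db4 | Bb3 F4 Bb3 F3 Db3 Eb3 G3 | Eb3 Bb3 Eb3 Bb2 G2 Ab2 C3
Every group is a transposition down a 5th of the one before; no shorter unit works.

7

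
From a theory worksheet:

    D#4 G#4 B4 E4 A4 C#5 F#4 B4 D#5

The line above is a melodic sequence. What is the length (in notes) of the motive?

3

There are 9 notes; a 3-note unit gives 3 cells:
D#4 G#4 B4 | E4 A4 C#5 | F#4 B4 D#5
That's a consistent up a 2nd shift per cell, and no other grouping gives one.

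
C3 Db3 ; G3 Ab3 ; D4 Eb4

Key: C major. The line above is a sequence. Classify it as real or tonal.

Each cell has the same semitone pattern (1,) — intervals are preserved exactly.
And Db3 lies outside C major, so the sequence is real rather than tonal.

real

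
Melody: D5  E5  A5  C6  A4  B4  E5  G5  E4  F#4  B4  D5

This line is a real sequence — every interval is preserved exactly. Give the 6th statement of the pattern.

C#3 D#3 G#3 B3

Taking 4-note groups, the heads are D5, A4, E4: the pattern moves down a 4th.
Continuing the starts: B3 → F#3 → C#3.
So cell 6 is C#3 D#3 G#3 B3.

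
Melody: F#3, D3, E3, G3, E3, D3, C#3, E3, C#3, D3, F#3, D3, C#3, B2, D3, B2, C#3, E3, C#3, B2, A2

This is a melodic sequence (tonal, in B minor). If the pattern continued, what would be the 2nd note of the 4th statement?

A2

The unit is 7 notes. Position-2 pitches of the 3 shown cells: D3, C#3, B2.
One more down a 2nd gives A2.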